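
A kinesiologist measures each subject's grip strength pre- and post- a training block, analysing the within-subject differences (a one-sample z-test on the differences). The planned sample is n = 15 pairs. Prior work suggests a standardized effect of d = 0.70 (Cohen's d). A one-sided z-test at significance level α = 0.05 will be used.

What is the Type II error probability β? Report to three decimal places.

β ≈ 0.143

Noncentrality parameter: δ = d·√n = 0.70 × √15 = 2.7111
One-sided α = 0.05 → critical value z_{0.05} = 1.645.
Power = P(Z > 1.645 − δ) = Φ(1.066) = 0.8568.
Type II error: β = 1 − power = 1 − 0.8568 = 0.1432.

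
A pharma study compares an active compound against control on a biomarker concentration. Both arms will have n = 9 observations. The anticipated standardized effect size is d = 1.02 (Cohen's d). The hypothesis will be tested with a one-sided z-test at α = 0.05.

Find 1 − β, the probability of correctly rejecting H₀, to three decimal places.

Power ≈ 0.698

Noncentrality parameter: δ = d·√(n/2) = 1.02 × √(9/2) = 2.1637
One-sided α = 0.05 → critical value z_{0.05} = 1.645.
Power = Φ(δ − 1.645) = Φ(0.519) = 0.6981.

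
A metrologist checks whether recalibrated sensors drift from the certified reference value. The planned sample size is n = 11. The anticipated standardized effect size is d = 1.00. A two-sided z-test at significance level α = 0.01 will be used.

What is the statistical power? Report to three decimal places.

Power ≈ 0.771

Noncentrality parameter: δ = d·√n = 1.00 × √11 = 3.3166
Critical value for a two-sided test at α = 0.01: z_{α/2} = 2.576.
Power = Φ(δ − 2.576) + Φ(−δ − 2.576) = Φ(0.741) + Φ(-5.892) = 0.7706 + 0.0000 = 0.7706.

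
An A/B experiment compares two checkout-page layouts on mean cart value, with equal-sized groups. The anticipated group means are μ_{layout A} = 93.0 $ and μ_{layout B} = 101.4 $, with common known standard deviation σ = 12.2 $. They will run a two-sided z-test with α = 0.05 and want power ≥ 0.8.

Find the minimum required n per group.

n = 34 per group

Standardized effect: d = |μ_{layout A} − μ_{layout B}| / σ = |93.0 − 101.4| / 12.2 = 0.6885
Set Φ(δ − 1.960) = 0.8; then δ − 1.960 = Φ⁻¹(0.8) = 0.842, giving δ = 2.802.
(For δ > 0 the lower-tail rejection region contributes negligibly to power, so the one-term inversion is standard.)
δ = d·√(n/2) ⇒ n = 2(δ/d)² = 2 × (2.802 / 0.6885)² = 33.11.
Round up to the next whole unit.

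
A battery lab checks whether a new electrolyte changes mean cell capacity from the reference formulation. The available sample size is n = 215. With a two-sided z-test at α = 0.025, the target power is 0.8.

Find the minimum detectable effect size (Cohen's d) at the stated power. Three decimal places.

d ≈ 0.210

Required noncentrality: δ = z_{0.0125} + z_{0.20} = 2.241 + 0.842 = 3.083.
(Lower-tail contribution to power is negligible for δ > 0.)
δ = d·√n ⇒ d = δ/√n = 3.083/√215 = 0.2103.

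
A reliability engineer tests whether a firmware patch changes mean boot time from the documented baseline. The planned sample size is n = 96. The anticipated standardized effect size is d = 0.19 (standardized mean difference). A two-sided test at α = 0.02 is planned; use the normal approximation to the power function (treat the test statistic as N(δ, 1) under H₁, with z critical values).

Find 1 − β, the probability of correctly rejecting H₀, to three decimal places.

Noncentrality parameter: δ = d·√n = 0.19 × √96 = 1.8616
Two-sided α = 0.02 → critical value z_{0.01} = 2.326.
Power = Φ(δ − 2.326) + Φ(−δ − 2.326) = Φ(-0.465) + Φ(-4.188) = 0.3211 + 0.0000 = 0.3211.

Power ≈ 0.321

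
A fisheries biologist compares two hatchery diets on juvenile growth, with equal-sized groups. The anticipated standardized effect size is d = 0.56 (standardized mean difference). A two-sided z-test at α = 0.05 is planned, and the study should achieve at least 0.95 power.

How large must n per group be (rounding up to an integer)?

For power 0.95 need Φ(δ − z_{0.025}) = 0.95, so δ = z_{0.025} + z_{0.05} = 1.960 + 1.645 = 3.605.
(For δ > 0 the lower-tail rejection region contributes negligibly to power, so the one-term inversion is standard.)
δ = d·√(n/2) ⇒ n = 2(δ/d)² = 2 × (3.605 / 0.56)² = 82.87.
Rounding up, n = 83 per group.

n = 83 per group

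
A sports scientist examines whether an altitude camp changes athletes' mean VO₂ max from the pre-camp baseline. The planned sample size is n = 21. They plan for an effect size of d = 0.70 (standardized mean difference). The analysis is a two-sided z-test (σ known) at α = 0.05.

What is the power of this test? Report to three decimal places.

Noncentrality parameter: δ = d·√n = 0.70 × √21 = 3.2078
Critical value for a two-sided test at α = 0.05: z_{α/2} = 1.960.
Power = Φ(δ − 1.960) + Φ(−δ − 1.960) = Φ(1.248) + Φ(-5.168) = 0.8940 + 0.0000 = 0.8940.

Power ≈ 0.894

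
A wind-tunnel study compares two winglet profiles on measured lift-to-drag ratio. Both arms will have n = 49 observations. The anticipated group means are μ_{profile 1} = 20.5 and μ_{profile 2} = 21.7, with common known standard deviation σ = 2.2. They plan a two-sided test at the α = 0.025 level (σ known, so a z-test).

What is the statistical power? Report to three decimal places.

Power ≈ 0.677

Standardized effect: d = |μ_{profile 1} − μ_{profile 2}| / σ = |20.5 − 21.7| / 2.2 = 0.5455
Noncentrality parameter: δ = d·√(n/2) = 0.5455 × √(49/2) = 2.6999
Critical value for a two-sided test at α = 0.025: z_{α/2} = 2.241.
Power = Φ(δ − 2.241) + Φ(−δ − 2.241) = Φ(0.458) + Φ(-4.941) = 0.6767 + 0.0000 = 0.6767.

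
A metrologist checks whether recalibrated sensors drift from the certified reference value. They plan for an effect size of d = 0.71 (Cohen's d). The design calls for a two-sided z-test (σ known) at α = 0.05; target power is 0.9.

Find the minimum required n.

Set Φ(δ − 1.960) = 0.9; then δ − 1.960 = Φ⁻¹(0.9) = 1.282, giving δ = 3.242.
(For δ > 0 the lower-tail rejection region contributes negligibly to power, so the one-term inversion is standard.)
δ = d·√n ⇒ n = (δ/d)² = (3.242 / 0.71)² = 20.84.
Rounding up, n = 21.

n = 21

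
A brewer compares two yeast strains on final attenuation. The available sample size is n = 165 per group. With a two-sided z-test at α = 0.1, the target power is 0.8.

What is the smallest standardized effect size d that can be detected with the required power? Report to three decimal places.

d ≈ 0.274

Need Φ(δ − 1.645) = 0.8, so δ = 1.645 + 0.842 = 2.486.
(The second rejection-region term Φ(−δ − z_{α/2}) is negligible and dropped.)
δ = d·√(n/2) ⇒ d = δ/√(n/2) = 2.486/√(165/2) = 0.2738.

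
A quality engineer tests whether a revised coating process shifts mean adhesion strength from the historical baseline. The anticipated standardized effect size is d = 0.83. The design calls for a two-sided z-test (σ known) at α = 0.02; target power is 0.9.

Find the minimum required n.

n = 19

For power 0.9 need Φ(δ − z_{0.01}) = 0.9, so δ = z_{0.01} + z_{0.10} = 2.326 + 1.282 = 3.608.
(The Φ(−δ − z_{α/2}) term is vanishingly small for δ > 0 and is dropped in the standard sample-size formula.)
δ = d·√n ⇒ n = (δ/d)² = (3.608 / 0.83)² = 18.90.
Rounding up, n = 19.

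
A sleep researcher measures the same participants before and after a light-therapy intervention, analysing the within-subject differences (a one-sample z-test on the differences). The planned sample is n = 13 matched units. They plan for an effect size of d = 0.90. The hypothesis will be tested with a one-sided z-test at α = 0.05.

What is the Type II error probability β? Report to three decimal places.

Noncentrality parameter: δ = d·√n = 0.90 × √13 = 3.2450
One-sided α = 0.05 → critical value z_{0.05} = 1.645.
Power = P(Z > 1.645 − δ) = Φ(1.600) = 0.9452.
Type II error: β = 1 − power = 1 − 0.9452 = 0.0548.

β ≈ 0.055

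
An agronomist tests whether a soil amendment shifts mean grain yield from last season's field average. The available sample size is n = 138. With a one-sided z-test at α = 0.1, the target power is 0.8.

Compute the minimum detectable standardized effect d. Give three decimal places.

Required noncentrality: δ = z_{0.1} + z_{0.20} = 1.282 + 0.842 = 2.123.
δ = d·√n ⇒ d = δ/√n = 2.123/√138 = 0.1807.

d ≈ 0.181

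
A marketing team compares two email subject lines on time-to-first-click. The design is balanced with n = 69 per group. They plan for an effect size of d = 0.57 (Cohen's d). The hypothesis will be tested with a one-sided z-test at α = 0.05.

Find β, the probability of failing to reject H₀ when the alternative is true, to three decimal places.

β ≈ 0.044

Noncentrality parameter: δ = d·√(n/2) = 0.57 × √(69/2) = 3.3480
Critical value for a one-sided test at α = 0.05: z_α = 1.645.
Power = Φ(δ − 1.645) = Φ(1.703) = 0.9557.
Type II error: β = 1 − power = 1 − 0.9557 = 0.0443.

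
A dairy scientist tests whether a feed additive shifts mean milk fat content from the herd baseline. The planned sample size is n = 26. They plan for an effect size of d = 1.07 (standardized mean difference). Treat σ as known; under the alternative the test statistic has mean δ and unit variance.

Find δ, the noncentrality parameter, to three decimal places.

δ ≈ 5.456

δ = d·√n = 1.07 × √26 = 5.4560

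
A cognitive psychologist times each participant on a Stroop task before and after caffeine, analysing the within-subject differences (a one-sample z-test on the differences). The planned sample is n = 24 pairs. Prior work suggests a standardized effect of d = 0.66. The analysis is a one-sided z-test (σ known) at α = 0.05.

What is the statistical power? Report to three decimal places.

Noncentrality parameter: δ = d·√n = 0.66 × √24 = 3.2333
One-sided α = 0.05 → critical value z_{0.05} = 1.645.
Power = Φ(δ − 1.645) = Φ(1.588) = 0.9439.

Power ≈ 0.944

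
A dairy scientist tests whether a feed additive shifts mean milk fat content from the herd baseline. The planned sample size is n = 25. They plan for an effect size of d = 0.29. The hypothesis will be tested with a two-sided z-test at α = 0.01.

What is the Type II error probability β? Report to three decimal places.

β ≈ 0.870

Noncentrality parameter: δ = d·√n = 0.29 × √25 = 1.4500
Two-sided α = 0.01 → critical value z_{0.005} = 2.576.
Power = Φ(δ − 2.576) + Φ(−δ − 2.576) = Φ(-1.126) + Φ(-4.026) = 0.1301 + 0.0000 = 0.1301.
Type II error: β = 1 − power = 1 − 0.1301 = 0.8699.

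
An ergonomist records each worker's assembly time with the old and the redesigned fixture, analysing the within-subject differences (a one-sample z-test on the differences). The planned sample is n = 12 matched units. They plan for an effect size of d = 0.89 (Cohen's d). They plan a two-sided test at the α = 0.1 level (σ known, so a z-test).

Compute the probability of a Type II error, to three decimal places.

Noncentrality parameter: δ = d·√n = 0.89 × √12 = 3.0831
Critical value for a two-sided test at α = 0.1: z_{α/2} = 1.645.
Power = Φ(δ − 1.645) + Φ(−δ − 1.645) = Φ(1.438) + Φ(-4.728) = 0.9248 + 0.0000 = 0.9248.
Type II error: β = 1 − power = 1 − 0.9248 = 0.0752.

β ≈ 0.075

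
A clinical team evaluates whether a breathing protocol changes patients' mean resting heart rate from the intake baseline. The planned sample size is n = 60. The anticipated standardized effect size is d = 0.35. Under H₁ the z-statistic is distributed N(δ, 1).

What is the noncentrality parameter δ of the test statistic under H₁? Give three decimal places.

δ ≈ 2.711

δ = d·√n = 0.35 × √60 = 2.7111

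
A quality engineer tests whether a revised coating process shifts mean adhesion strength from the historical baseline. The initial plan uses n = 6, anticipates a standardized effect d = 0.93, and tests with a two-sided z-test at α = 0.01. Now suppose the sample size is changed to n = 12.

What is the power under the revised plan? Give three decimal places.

Power ≈ 0.741

With n = 12: δ = d·√n = 0.93 × √12 = 3.2216. Critical value z_{0.005} = 2.576.
Revised power = Φ(δ − 2.576) + Φ(−δ − 2.576) = Φ(0.646) + Φ(-5.797) = 0.7408 + 0.0000 = 0.7408.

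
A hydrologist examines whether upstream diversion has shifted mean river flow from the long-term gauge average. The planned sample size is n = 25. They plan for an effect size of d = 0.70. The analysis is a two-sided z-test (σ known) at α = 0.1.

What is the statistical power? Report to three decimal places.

Noncentrality parameter: δ = d·√n = 0.70 × √25 = 3.5000
Two-sided α = 0.1 → critical value z_{0.05} = 1.645.
Power = Φ(δ − 1.645) + Φ(−δ − 1.645) = Φ(1.855) + Φ(-5.145) = 0.9682 + 0.0000 = 0.9682.

Power ≈ 0.968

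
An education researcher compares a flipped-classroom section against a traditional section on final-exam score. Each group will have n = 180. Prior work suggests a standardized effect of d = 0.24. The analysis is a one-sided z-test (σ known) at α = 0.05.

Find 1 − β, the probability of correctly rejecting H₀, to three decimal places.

Noncentrality parameter: λ = d·√(n/2) = 0.24 × √(180/2) = 2.2768
One-sided α = 0.05 → critical value z_{0.05} = 1.645.
Power = Φ(λ − 1.645) = Φ(0.632) = 0.7363.

Power ≈ 0.736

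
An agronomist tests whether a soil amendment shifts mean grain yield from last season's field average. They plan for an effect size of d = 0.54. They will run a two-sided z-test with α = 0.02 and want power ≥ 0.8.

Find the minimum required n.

For power 0.8 need Φ(δ − z_{0.01}) = 0.8, so δ = z_{0.01} + z_{0.20} = 2.326 + 0.842 = 3.168.
(Ignoring the negligible lower-tail rejection probability gives the usual closed-form inversion.)
δ = d·√n ⇒ n = (δ/d)² = (3.168 / 0.54)² = 34.42.
Rounding up, n = 35.

n = 35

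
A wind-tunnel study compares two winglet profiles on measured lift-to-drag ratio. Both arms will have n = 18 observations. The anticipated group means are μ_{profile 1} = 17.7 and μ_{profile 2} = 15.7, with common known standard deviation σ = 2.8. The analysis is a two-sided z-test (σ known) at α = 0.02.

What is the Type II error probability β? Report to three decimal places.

Standardized effect: d = |μ_{profile 1} − μ_{profile 2}| / σ = |17.7 − 15.7| / 2.8 = 0.7143
Noncentrality parameter: δ = d·√(n/2) = 0.7143 × √(18/2) = 2.1429
Critical value for a two-sided test at α = 0.02: z_{α/2} = 2.326.
Power = Φ(δ − 2.326) + Φ(−δ − 2.326) = Φ(-0.183) + Φ(-4.469) = 0.4272 + 0.0000 = 0.4272.
Type II error: β = 1 − power = 1 − 0.4272 = 0.5728.

β ≈ 0.573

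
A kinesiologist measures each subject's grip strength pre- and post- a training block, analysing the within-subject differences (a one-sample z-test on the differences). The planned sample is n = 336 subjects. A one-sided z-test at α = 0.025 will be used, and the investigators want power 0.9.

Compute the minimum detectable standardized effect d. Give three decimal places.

Required noncentrality: δ = z_{0.025} + z_{0.10} = 1.960 + 1.282 = 3.242.
δ = d·√n ⇒ d = δ/√n = 3.242/√336 = 0.1768.

d ≈ 0.177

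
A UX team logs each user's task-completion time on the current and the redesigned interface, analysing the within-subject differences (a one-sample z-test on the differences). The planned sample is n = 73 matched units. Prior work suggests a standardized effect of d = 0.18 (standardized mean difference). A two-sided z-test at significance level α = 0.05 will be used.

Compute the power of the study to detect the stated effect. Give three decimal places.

Noncentrality parameter: δ = d·√n = 0.18 × √73 = 1.5379
Critical value for a two-sided test at α = 0.05: z_{α/2} = 1.960.
Power = Φ(δ − 1.960) + Φ(−δ − 1.960) = Φ(-0.422) + Φ(-3.498) = 0.3365 + 0.0002 = 0.3367.

Power ≈ 0.337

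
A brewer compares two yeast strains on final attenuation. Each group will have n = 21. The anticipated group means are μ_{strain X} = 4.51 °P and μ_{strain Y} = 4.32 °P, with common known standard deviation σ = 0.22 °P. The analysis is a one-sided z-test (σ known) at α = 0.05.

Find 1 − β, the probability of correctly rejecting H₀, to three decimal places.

Power ≈ 0.876

Standardized effect: d = |μ_{strain X} − μ_{strain Y}| / σ = |4.51 − 4.32| / 0.22 = 0.8636
Noncentrality parameter: δ = d·√(n/2) = 0.8636 × √(21/2) = 2.7985
Critical value for a one-sided test at α = 0.05: z_α = 1.645.
Power = P(Z > 1.645 − δ) = Φ(1.154) = 0.8757.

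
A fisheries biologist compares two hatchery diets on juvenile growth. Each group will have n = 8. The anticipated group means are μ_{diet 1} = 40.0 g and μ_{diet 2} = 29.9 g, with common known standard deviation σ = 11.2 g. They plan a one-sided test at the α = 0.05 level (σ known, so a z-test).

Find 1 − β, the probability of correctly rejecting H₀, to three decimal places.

Standardized effect: d = |μ_{diet 1} − μ_{diet 2}| / σ = |40.0 − 29.9| / 11.2 = 0.9018
Noncentrality parameter: δ = d·√(n/2) = 0.9018 × √(8/2) = 1.8036
Critical value for a one-sided test at α = 0.05: z_α = 1.645.
Power = Φ(δ − 1.645) = Φ(0.159) = 0.5631.

Power ≈ 0.563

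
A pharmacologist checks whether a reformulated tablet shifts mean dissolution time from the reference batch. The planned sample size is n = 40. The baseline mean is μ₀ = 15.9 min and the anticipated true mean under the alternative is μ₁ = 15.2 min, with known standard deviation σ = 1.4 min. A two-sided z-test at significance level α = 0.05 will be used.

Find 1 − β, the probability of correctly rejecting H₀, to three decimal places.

Standardized effect: d = |μ₁ − μ₀| / σ = |15.2 − 15.9| / 1.4 = 0.5000
Noncentrality parameter: λ = d·√n = 0.5000 × √40 = 3.1623
Critical value for a two-sided test at α = 0.05: z_{α/2} = 1.960.
Power = Φ(λ − 1.960) + Φ(−λ − 1.960) = Φ(1.202) + Φ(-5.122) = 0.8854 + 0.0000 = 0.8854.

Power ≈ 0.885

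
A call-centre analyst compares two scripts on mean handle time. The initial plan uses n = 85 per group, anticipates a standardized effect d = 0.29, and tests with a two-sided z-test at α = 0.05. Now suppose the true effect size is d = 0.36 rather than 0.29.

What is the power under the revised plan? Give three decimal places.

Power ≈ 0.651

With d = 0.36: δ = d·√(n/2) = 0.36 × √(85/2) = 2.3469. Critical value z_{0.025} = 1.960.
Revised power = Φ(δ − 1.960) + Φ(−δ − 1.960) = Φ(0.387) + Φ(-4.307) = 0.6506 + 0.0000 = 0.6506.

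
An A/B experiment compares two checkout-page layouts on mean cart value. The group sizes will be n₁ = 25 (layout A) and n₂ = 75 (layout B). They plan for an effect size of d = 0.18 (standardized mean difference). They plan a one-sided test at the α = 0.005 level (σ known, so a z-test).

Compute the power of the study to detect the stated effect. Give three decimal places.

Power ≈ 0.036

Noncentrality parameter: δ = d / √(1/n₁ + 1/n₂) = 0.18 / √(1/25 + 1/75) = 0.7794
Critical value for a one-sided test at α = 0.005: z_α = 2.576.
Power = P(Z > 2.576 − δ) = Φ(-1.796) = 0.0362.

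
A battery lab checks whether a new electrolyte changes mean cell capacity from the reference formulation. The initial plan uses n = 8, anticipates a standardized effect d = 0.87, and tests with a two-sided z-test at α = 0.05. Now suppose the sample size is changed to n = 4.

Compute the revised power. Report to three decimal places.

Power ≈ 0.413

With n = 4: δ = d·√n = 0.87 × √4 = 1.7400. Critical value z_{0.025} = 1.960.
Revised power = Φ(δ − 1.960) + Φ(−δ − 1.960) = Φ(-0.220) + Φ(-3.700) = 0.4129 + 0.0001 = 0.4131.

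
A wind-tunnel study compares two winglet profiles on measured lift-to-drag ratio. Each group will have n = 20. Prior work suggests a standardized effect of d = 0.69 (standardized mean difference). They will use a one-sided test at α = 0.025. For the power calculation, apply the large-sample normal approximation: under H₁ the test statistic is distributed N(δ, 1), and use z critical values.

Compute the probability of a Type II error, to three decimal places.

β ≈ 0.412

Noncentrality parameter: λ = d·√(n/2) = 0.69 × √(20/2) = 2.1820
One-sided α = 0.025 → critical value z_{0.025} = 1.960.
Power = Φ(λ − 1.960) = Φ(0.222) = 0.5878.
Type II error: β = 1 − power = 1 − 0.5878 = 0.4122.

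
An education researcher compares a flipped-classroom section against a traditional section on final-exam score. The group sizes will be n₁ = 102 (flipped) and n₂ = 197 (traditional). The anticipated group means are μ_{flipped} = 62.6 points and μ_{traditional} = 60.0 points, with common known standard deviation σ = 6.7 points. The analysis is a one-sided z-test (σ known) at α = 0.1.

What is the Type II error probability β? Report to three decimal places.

β ≈ 0.029

Standardized effect: d = |μ_{flipped} − μ_{traditional}| / σ = |62.6 − 60.0| / 6.7 = 0.3881
Noncentrality parameter: δ = d / √(1/n₁ + 1/n₂) = 0.3881 / √(1/102 + 1/197) = 3.1812
One-sided α = 0.1 → critical value z_{0.1} = 1.282.
Power = Φ(δ − 1.282) = Φ(1.900) = 0.9713.
Type II error: β = 1 − power = 1 − 0.9713 = 0.0287.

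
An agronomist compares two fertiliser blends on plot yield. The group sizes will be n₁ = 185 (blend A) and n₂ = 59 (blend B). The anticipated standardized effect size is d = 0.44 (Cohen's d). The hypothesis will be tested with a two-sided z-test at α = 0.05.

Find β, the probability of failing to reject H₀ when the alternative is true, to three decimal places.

Noncentrality parameter: δ = d / √(1/n₁ + 1/n₂) = 0.44 / √(1/185 + 1/59) = 2.9429
Two-sided α = 0.05 → critical value z_{0.025} = 1.960.
Power = Φ(δ − 1.960) + Φ(−δ − 1.960) = Φ(0.983) + Φ(-4.903) = 0.8372 + 0.0000 = 0.8372.
Type II error: β = 1 − power = 1 − 0.8372 = 0.1628.

β ≈ 0.163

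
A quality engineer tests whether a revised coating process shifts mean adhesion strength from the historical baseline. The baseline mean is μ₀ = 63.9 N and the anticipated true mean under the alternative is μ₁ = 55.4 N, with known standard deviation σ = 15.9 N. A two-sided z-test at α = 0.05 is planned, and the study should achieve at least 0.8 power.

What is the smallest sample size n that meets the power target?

n = 28

Standardized effect: d = |μ₁ − μ₀| / σ = |55.4 − 63.9| / 15.9 = 0.5346
For power 0.8 need Φ(δ − z_{0.025}) = 0.8, so δ = z_{0.025} + z_{0.20} = 1.960 + 0.842 = 2.802.
(Ignoring the negligible lower-tail rejection probability gives the usual closed-form inversion.)
δ = d·√n ⇒ n = (δ/d)² = (2.802 / 0.5346)² = 27.46.
Rounding up, n = 28.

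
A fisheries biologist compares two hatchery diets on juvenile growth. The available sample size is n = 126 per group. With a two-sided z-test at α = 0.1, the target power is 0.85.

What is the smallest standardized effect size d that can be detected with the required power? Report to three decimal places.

Need Φ(δ − 1.645) = 0.85, so δ = 1.645 + 1.036 = 2.681.
(Lower-tail contribution to power is negligible for δ > 0.)
δ = d·√(n/2) ⇒ d = δ/√(n/2) = 2.681/√(126/2) = 0.3378.

d ≈ 0.338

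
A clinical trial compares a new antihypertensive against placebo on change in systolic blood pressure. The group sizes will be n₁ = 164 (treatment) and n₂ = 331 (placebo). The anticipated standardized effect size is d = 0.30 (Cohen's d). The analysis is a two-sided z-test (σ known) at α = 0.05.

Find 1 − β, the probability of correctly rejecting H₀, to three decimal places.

Noncentrality parameter: δ = d / √(1/n₁ + 1/n₂) = 0.30 / √(1/164 + 1/331) = 3.1416
Critical value for a two-sided test at α = 0.05: z_{α/2} = 1.960.
Power = Φ(δ − 1.960) + Φ(−δ − 1.960) = Φ(1.182) + Φ(-5.102) = 0.8813 + 0.0000 = 0.8813.

Power ≈ 0.881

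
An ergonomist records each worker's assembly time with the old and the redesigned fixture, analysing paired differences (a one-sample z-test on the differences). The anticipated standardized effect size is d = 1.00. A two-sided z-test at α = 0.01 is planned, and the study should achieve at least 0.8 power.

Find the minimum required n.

Set Φ(δ − 2.576) = 0.8; then δ − 2.576 = Φ⁻¹(0.8) = 0.842, giving δ = 3.417.
(For δ > 0 the lower-tail rejection region contributes negligibly to power, so the one-term inversion is standard.)
δ = d·√n ⇒ n = (δ/d)² = (3.417 / 1.00)² = 11.68.
Round up to the next whole unit.

n = 12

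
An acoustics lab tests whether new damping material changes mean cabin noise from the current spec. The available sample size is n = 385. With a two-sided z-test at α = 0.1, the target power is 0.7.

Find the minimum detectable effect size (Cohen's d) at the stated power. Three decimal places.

Required noncentrality: δ = z_{0.05} + z_{0.30} = 1.645 + 0.524 = 2.169.
(Lower-tail contribution to power is negligible for δ > 0.)
δ = d·√n ⇒ d = δ/√n = 2.169/√385 = 0.1106.

d ≈ 0.111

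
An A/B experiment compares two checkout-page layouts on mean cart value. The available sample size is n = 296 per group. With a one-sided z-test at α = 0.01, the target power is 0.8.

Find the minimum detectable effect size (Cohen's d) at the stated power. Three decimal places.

Need Φ(δ − 2.326) = 0.8, so δ = 2.326 + 0.842 = 3.168.
δ = d·√(n/2) ⇒ d = δ/√(n/2) = 3.168/√(296/2) = 0.2604.

d ≈ 0.260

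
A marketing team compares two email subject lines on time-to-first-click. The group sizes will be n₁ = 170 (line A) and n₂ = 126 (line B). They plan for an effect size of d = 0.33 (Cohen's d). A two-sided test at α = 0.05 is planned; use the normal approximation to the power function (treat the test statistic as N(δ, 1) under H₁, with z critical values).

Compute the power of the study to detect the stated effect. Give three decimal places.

Noncentrality parameter: δ = d / √(1/n₁ + 1/n₂) = 0.33 / √(1/170 + 1/126) = 2.8072
Two-sided α = 0.05 → critical value z_{0.025} = 1.960.
Power = Φ(δ − 1.960) + Φ(−δ − 1.960) = Φ(0.847) + Φ(-4.767) = 0.8016 + 0.0000 = 0.8016.

Power ≈ 0.802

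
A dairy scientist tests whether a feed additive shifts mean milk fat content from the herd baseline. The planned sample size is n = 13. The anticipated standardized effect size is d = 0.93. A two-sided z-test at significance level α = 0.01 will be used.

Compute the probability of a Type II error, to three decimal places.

Noncentrality parameter: δ = d·√n = 0.93 × √13 = 3.3532
Critical value for a two-sided test at α = 0.01: z_{α/2} = 2.576.
Power = Φ(δ − 2.576) + Φ(−δ − 2.576) = Φ(0.777) + Φ(-5.929) = 0.7815 + 0.0000 = 0.7815.
Type II error: β = 1 − power = 1 − 0.7815 = 0.2185.

β ≈ 0.218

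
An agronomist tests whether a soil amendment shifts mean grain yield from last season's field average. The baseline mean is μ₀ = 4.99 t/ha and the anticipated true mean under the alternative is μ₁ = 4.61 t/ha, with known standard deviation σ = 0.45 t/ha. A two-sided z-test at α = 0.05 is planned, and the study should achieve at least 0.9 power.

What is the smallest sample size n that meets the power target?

n = 15

Standardized effect: d = |μ₁ − μ₀| / σ = |4.61 − 4.99| / 0.45 = 0.8444
Set Φ(δ − 1.960) = 0.9; then δ − 1.960 = Φ⁻¹(0.9) = 1.282, giving δ = 3.242.
(For δ > 0 the lower-tail rejection region contributes negligibly to power, so the one-term inversion is standard.)
δ = d·√n ⇒ n = (δ/d)² = (3.242 / 0.8444)² = 14.74.
Rounding up, n = 15.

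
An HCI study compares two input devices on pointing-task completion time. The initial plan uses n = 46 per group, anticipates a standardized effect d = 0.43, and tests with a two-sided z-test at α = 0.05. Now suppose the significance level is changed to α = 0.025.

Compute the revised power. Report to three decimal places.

δ = d·√(n/2) = 0.43 × √(46/2) = 2.0622 (unchanged). New critical value: z_{0.0125} = 2.241.
Revised power = Φ(δ − 2.241) + Φ(−δ − 2.241) = Φ(-0.179) + Φ(-4.304) = 0.4289 + 0.0000 = 0.4289.

Power ≈ 0.429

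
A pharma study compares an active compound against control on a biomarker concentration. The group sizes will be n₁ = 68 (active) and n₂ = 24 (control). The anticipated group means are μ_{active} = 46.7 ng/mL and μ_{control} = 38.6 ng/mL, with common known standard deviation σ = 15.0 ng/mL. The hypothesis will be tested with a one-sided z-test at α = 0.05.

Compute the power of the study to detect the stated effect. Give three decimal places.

Standardized effect: d = |μ_{active} − μ_{control}| / σ = |46.7 − 38.6| / 15.0 = 0.5400
Noncentrality parameter: δ = d / √(1/n₁ + 1/n₂) = 0.5400 / √(1/68 + 1/24) = 2.2744
Critical value for a one-sided test at α = 0.05: z_α = 1.645.
Power = P(Z > 1.645 − δ) = Φ(0.630) = 0.7355.

Power ≈ 0.735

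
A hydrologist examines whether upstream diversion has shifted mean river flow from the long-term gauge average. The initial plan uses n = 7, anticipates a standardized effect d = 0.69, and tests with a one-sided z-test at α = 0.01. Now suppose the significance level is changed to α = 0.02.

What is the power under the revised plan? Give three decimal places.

δ = d·√n = 0.69 × √7 = 1.8256 (unchanged). New critical value: z_{0.02} = 2.054.
Revised power = P(Z > 2.054 − δ) = Φ(-0.228) = 0.4098.

Power ≈ 0.410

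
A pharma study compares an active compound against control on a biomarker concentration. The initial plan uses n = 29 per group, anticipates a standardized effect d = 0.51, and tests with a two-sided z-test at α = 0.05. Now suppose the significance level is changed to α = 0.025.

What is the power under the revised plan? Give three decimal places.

δ = d·√(n/2) = 0.51 × √(29/2) = 1.9420 (unchanged). New critical value: z_{0.0125} = 2.241.
Revised power = Φ(δ − 2.241) + Φ(−δ − 2.241) = Φ(-0.299) + Φ(-4.183) = 0.3823 + 0.0000 = 0.3823.

Power ≈ 0.382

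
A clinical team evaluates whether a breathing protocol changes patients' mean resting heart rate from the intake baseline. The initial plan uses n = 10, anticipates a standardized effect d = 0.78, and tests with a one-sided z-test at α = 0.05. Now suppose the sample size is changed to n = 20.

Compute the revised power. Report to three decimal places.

Power ≈ 0.967

With n = 20: δ = d·√n = 0.78 × √20 = 3.4883. Critical value z_{0.05} = 1.645.
Revised power = Φ(δ − 1.645) = Φ(1.843) = 0.9674.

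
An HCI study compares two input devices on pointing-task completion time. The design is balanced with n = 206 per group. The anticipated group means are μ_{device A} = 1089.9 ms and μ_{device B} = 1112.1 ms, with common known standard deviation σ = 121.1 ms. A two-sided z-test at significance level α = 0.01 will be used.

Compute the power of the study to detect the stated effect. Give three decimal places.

Power ≈ 0.237

Standardized effect: d = |μ_{device A} − μ_{device B}| / σ = |1089.9 − 1112.1| / 121.1 = 0.1833
Noncentrality parameter: δ = d·√(n/2) = 0.1833 × √(206/2) = 1.8605
Two-sided α = 0.01 → critical value z_{0.005} = 2.576.
Power = Φ(δ − 2.576) + Φ(−δ − 2.576) = Φ(-0.715) + Φ(-4.436) = 0.2372 + 0.0000 = 0.2372.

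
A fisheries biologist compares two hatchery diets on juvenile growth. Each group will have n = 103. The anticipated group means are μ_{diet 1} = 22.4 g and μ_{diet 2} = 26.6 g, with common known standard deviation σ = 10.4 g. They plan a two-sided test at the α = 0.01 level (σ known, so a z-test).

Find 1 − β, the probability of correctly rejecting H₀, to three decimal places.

Standardized effect: d = |μ_{diet 1} − μ_{diet 2}| / σ = |22.4 − 26.6| / 10.4 = 0.4038
Noncentrality parameter: δ = d·√(n/2) = 0.4038 × √(103/2) = 2.8981
Critical value for a two-sided test at α = 0.01: z_{α/2} = 2.576.
Power = Φ(δ − 2.576) + Φ(−δ − 2.576) = Φ(0.322) + Φ(-5.474) = 0.6264 + 0.0000 = 0.6264.

Power ≈ 0.626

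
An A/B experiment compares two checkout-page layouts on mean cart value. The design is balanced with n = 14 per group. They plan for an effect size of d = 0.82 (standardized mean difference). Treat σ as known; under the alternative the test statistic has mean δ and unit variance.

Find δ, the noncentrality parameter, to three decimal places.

δ ≈ 2.170

The noncentrality parameter scales effect size by the design's sample-size factor: δ = d·√(n/2) = 0.82 × √(14/2) = 2.1695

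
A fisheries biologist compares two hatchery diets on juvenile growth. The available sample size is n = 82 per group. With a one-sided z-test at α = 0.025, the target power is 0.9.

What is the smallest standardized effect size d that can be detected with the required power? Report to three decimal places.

d ≈ 0.506

Need Φ(δ − 1.960) = 0.9, so δ = 1.960 + 1.282 = 3.242.
δ = d·√(n/2) ⇒ d = δ/√(n/2) = 3.242/√(82/2) = 0.5062.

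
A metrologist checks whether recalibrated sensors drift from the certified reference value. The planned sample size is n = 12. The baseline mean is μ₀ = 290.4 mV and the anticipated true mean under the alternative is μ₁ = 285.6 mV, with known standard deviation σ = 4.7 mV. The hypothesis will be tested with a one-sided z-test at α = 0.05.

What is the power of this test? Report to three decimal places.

Power ≈ 0.971

Standardized effect: d = |μ₁ − μ₀| / σ = |285.6 − 290.4| / 4.7 = 1.0213
Noncentrality parameter: δ = d·√n = 1.0213 × √12 = 3.5378
Critical value for a one-sided test at α = 0.05: z_α = 1.645.
Power = P(Z > 1.645 − δ) = Φ(1.893) = 0.9708.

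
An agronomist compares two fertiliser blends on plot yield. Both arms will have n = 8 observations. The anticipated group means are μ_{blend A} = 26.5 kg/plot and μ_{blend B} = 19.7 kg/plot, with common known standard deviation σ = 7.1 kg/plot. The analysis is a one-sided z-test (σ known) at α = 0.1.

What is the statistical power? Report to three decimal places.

Standardized effect: d = |μ_{blend A} − μ_{blend B}| / σ = |26.5 − 19.7| / 7.1 = 0.9577
Noncentrality parameter: δ = d·√(n/2) = 0.9577 × √(8/2) = 1.9155
Critical value for a one-sided test at α = 0.1: z_α = 1.282.
Power = P(Z > 1.282 − δ) = Φ(0.634) = 0.7369.

Power ≈ 0.737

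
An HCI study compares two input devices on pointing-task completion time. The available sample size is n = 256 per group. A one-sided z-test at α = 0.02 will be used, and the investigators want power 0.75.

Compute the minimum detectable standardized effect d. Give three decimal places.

d ≈ 0.241

Required noncentrality: δ = z_{0.02} + z_{0.25} = 2.054 + 0.674 = 2.728.
δ = d·√(n/2) ⇒ d = δ/√(n/2) = 2.728/√(256/2) = 0.2411.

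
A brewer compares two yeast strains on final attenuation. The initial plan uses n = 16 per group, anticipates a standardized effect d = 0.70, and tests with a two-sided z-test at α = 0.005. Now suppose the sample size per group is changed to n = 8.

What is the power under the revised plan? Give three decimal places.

Power ≈ 0.080

With n = 8 per group: δ = d·√(n/2) = 0.70 × √(8/2) = 1.4000. Critical value z_{0.0025} = 2.807.
Revised power = Φ(δ − 2.807) + Φ(−δ − 2.807) = Φ(-1.407) + Φ(-4.207) = 0.0797 + 0.0000 = 0.0797.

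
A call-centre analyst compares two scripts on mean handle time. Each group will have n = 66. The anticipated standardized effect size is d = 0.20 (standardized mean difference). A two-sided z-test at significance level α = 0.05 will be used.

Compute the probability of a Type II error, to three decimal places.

Noncentrality parameter: δ = d·√(n/2) = 0.20 × √(66/2) = 1.1489
Two-sided α = 0.05 → critical value z_{0.025} = 1.960.
Power = Φ(δ − 1.960) + Φ(−δ − 1.960) = Φ(-0.811) + Φ(-3.109) = 0.2087 + 0.0009 = 0.2096.
Type II error: β = 1 − power = 1 − 0.2096 = 0.7904.

β ≈ 0.790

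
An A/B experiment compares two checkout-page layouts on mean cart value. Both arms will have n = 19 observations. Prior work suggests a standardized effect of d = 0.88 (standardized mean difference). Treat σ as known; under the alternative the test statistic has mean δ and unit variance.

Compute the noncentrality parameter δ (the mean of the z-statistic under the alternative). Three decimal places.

The noncentrality parameter scales effect size by the design's sample-size factor: δ = d·√(n/2) = 0.88 × √(19/2) = 2.7123

δ ≈ 2.712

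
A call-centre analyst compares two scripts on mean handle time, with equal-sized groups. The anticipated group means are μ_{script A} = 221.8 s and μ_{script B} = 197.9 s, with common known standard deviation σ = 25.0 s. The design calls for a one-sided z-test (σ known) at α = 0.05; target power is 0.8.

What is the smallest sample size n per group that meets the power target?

n = 14 per group

Standardized effect: d = |μ_{script A} − μ_{script B}| / σ = |221.8 − 197.9| / 25.0 = 0.9560
For power 0.8 need Φ(δ − z_{0.05}) = 0.8, so δ = z_{0.05} + z_{0.20} = 1.645 + 0.842 = 2.486.
δ = d·√(n/2) ⇒ n = 2(δ/d)² = 2 × (2.486 / 0.9560)² = 13.53.
Round up to the next whole unit.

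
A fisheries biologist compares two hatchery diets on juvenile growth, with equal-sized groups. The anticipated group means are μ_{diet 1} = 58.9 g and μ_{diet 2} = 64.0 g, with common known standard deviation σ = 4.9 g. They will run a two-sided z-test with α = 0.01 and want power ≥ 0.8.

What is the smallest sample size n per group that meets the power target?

n = 22 per group

Standardized effect: d = |μ_{diet 1} − μ_{diet 2}| / σ = |58.9 − 64.0| / 4.9 = 1.0408
For power 0.8 need Φ(δ − z_{0.005}) = 0.8, so δ = z_{0.005} + z_{0.20} = 2.576 + 0.842 = 3.417.
(The Φ(−δ − z_{α/2}) term is vanishingly small for δ > 0 and is dropped in the standard sample-size formula.)
δ = d·√(n/2) ⇒ n = 2(δ/d)² = 2 × (3.417 / 1.0408)² = 21.56.
Round up to the next whole unit.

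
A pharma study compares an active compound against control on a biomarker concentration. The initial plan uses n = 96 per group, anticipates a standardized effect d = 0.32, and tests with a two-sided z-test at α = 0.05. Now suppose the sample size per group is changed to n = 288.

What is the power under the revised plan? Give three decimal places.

Power ≈ 0.970

With n = 288 per group: δ = d·√(n/2) = 0.32 × √(288/2) = 3.8400. Critical value z_{0.025} = 1.960.
Revised power = Φ(δ − 1.960) + Φ(−δ − 1.960) = Φ(1.880) + Φ(-5.800) = 0.9699 + 0.0000 = 0.9699.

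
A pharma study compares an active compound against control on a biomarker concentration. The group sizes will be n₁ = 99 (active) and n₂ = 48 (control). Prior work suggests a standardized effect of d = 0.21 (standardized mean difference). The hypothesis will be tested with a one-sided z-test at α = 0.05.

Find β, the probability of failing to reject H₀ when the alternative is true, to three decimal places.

β ≈ 0.674

Noncentrality parameter: δ = d / √(1/n₁ + 1/n₂) = 0.21 / √(1/99 + 1/48) = 1.1940
Critical value for a one-sided test at α = 0.05: z_α = 1.645.
Power = Φ(δ − 1.645) = Φ(-0.451) = 0.3260.
Type II error: β = 1 − power = 1 − 0.3260 = 0.6740.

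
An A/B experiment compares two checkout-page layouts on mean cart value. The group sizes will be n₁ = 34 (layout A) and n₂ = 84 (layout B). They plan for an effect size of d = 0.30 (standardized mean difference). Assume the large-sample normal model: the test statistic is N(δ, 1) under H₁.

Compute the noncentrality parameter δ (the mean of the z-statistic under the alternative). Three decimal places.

The noncentrality parameter scales effect size by the design's sample-size factor: δ = d / √(1/n₁ + 1/n₂) = 0.30 / √(1/34 + 1/84) = 1.4759

δ ≈ 1.476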